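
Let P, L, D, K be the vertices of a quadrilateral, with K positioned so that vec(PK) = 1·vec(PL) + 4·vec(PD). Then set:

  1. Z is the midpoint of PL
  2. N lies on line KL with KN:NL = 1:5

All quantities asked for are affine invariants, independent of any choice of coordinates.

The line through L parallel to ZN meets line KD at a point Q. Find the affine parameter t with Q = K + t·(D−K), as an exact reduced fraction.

Choose coordinates P = (0, 0), L = (1, 0), D = (0, 1), K = (1, 4).
1. Z is the midpoint of PL ⇒ Z = (1/2, 0)
2. N lies on line KL with KN:NL = 1:5 ⇒ N = (1, 10/3)
through L parallel to ZN: direction (1/2, 10/3); meets KD at Q = (23/11, 80/11)
Q = K + t·(D−K) with t = -12/11

t = -12/11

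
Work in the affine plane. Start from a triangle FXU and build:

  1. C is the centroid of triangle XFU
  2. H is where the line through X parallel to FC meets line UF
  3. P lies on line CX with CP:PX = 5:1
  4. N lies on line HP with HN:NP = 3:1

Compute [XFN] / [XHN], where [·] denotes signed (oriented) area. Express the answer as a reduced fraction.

[XFN]:[XHN] = -5/3

Set F = (0, 0), X = (1, 0), U = (0, 1); any affine frame gives the same invariant.
1. C is the centroid of triangle XFU ⇒ C = (1/3, 1/3)
2. H is where the line through X parallel to FC meets line UF ⇒ H = (0, -1)
3. P lies on line CX with CP:PX = 5:1 ⇒ P = (8/9, 1/18)
4. N lies on line HP with HN:NP = 3:1 ⇒ N = (2/3, -5/24)
2·[XFN] = 5/24, 2·[XHN] = -1/8
[XFN]:[XHN] = 5/24:-1/8 = -5/3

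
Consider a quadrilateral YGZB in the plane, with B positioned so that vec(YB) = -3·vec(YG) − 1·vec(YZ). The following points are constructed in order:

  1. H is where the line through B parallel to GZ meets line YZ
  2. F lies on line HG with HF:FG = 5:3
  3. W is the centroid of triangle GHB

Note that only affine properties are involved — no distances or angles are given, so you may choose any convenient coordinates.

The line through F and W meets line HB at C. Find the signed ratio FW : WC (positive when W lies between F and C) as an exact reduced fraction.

Work in coordinates with Y = (0, 0), G = (1, 0), Z = (0, 1), B = (-3, -1).
1. H is where the line through B parallel to GZ meets line YZ ⇒ H = (0, -4)
2. F lies on line HG with HF:FG = 5:3 ⇒ F = (5/8, -3/2)
3. W is the centroid of triangle GHB ⇒ W = (-2/3, -5/3)
line FW meets HB at C = (-15/7, -13/7)
W = F + t·(C−F) with t = 7/15, so FW:WC = 7/15:8/15

FW:WC = 7/8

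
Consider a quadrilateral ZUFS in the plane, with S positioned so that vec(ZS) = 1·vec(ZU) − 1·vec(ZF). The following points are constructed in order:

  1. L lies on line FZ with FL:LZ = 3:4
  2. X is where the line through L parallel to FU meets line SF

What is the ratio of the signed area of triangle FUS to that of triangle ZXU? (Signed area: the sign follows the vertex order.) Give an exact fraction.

Work in coordinates with Z = (0, 0), U = (1, 0), F = (0, 1), S = (1, -1).
1. L lies on line FZ with FL:LZ = 3:4 ⇒ L = (0, 4/7)
2. X is where the line through L parallel to FU meets line SF ⇒ X = (3/7, 1/7)
2·[FUS] = -1, 2·[ZXU] = -1/7
[FUS]:[ZXU] = -1:-1/7 = 7

[FUS]:[ZXU] = 7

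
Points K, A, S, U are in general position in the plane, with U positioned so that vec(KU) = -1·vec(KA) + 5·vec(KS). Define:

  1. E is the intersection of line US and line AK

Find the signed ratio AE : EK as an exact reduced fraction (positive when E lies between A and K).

Set K = (0, 0), A = (1, 0), S = (0, 1), U = (-1, 5); any affine frame gives the same invariant.
1. E is the intersection of line US and line AK ⇒ E = (1/4, 0)
E = A + t·(K−A) with t = 3/4, so AE:EK = t:(1−t) = 3/4:1/4

AE:EK = 3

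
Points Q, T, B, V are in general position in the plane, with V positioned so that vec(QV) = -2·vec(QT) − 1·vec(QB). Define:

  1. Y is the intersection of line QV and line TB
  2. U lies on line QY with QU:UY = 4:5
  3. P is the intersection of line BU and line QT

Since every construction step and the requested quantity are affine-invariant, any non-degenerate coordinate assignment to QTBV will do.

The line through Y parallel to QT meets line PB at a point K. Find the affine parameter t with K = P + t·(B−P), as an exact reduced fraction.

t = 1/3

Work in coordinates with Q = (0, 0), T = (1, 0), B = (0, 1), V = (-2, -1).
1. Y is the intersection of line QV and line TB ⇒ Y = (2/3, 1/3)
2. U lies on line QY with QU:UY = 4:5 ⇒ U = (8/27, 4/27)
3. P is the intersection of line BU and line QT ⇒ P = (8/23, 0)
through Y parallel to QT: direction (1, 0); meets PB at K = (16/69, 1/3)
K = P + t·(B−P) with t = 1/3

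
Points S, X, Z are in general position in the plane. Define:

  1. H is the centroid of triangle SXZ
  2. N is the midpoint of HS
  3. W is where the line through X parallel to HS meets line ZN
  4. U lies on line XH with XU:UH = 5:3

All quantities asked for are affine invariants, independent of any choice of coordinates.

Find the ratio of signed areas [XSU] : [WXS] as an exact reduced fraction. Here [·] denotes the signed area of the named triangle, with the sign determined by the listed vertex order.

[XSU]:[WXS] = -5/16

Choose coordinates S = (0, 0), X = (1, 0), Z = (0, 1).
1. H is the centroid of triangle SXZ ⇒ H = (1/3, 1/3)
2. N is the midpoint of HS ⇒ N = (1/6, 1/6)
3. W is where the line through X parallel to HS meets line ZN ⇒ W = (1/3, -2/3)
4. U lies on line XH with XU:UH = 5:3 ⇒ U = (7/12, 5/24)
2·[XSU] = -5/24, 2·[WXS] = 2/3
[XSU]:[WXS] = -5/24:2/3 = -5/16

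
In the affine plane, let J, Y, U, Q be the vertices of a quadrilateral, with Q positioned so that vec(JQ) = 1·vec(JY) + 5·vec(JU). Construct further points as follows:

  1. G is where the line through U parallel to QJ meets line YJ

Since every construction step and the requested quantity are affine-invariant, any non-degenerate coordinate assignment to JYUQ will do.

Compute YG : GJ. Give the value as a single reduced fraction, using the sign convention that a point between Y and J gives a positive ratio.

YG:GJ = -6

Choose coordinates J = (0, 0), Y = (1, 0), U = (0, 1), Q = (1, 5).
1. G is where the line through U parallel to QJ meets line YJ ⇒ G = (-1/5, 0)
G = Y + t·(J−Y) with t = 6/5, so YG:GJ = t:(1−t) = 6/5:-1/5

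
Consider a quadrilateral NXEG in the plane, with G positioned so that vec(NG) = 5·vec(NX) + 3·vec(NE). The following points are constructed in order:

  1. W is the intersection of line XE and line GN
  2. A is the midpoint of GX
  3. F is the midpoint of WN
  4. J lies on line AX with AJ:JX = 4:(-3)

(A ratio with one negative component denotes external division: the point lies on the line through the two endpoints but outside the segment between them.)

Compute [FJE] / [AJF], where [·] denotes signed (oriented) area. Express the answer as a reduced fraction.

[FJE]:[AJF] = 37/36

Assign N = (0, 0), X = (1, 0), E = (0, 1), G = (5, 3) — the answer is frame-independent, so this choice is without loss of generality.
1. W is the intersection of line XE and line GN ⇒ W = (5/8, 3/8)
2. A is the midpoint of GX ⇒ A = (3, 3/2)
3. F is the midpoint of WN ⇒ F = (5/16, 3/16)
4. J lies on line AX with AJ:JX = 4:(-3) ⇒ J = (-5, -9/2)
2·[FJE] = -185/32, 2·[AJF] = -45/8
[FJE]:[AJF] = -185/32:-45/8 = 37/36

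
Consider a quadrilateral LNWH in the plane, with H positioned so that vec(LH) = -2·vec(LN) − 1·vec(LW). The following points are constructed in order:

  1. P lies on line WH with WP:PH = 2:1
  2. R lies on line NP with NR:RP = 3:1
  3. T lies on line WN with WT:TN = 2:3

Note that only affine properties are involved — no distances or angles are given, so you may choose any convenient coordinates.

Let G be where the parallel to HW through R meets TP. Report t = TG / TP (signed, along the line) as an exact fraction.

t = 3/8

Assign L = (0, 0), N = (1, 0), W = (0, 1), H = (-2, -1) — the answer is frame-independent, so this choice is without loss of generality.
1. P lies on line WH with WP:PH = 2:1 ⇒ P = (-4/3, -1/3)
2. R lies on line NP with NR:RP = 3:1 ⇒ R = (-3/4, -1/4)
3. T lies on line WN with WT:TN = 2:3 ⇒ T = (2/5, 3/5)
through R parallel to HW: direction (2, 2); meets TP at G = (-1/4, 1/4)
G = T + t·(P−T) with t = 3/8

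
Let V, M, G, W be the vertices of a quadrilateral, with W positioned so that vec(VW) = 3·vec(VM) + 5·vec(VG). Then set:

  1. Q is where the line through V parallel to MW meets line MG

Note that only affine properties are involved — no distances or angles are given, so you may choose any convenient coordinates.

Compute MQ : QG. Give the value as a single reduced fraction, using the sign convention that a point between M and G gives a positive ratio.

Choose coordinates V = (0, 0), M = (1, 0), G = (0, 1), W = (3, 5).
1. Q is where the line through V parallel to MW meets line MG ⇒ Q = (2/7, 5/7)
Q = M + t·(G−M) with t = 5/7, so MQ:QG = t:(1−t) = 5/7:2/7

MQ:QG = 5/2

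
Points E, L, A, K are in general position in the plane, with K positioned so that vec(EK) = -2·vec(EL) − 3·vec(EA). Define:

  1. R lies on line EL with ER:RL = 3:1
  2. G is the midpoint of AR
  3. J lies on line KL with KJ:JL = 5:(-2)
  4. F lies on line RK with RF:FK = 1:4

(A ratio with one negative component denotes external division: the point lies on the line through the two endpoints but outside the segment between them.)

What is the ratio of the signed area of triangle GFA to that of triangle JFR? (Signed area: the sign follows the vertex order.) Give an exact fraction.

Set E = (0, 0), L = (1, 0), A = (0, 1), K = (-2, -3); any affine frame gives the same invariant.
1. R lies on line EL with ER:RL = 3:1 ⇒ R = (3/4, 0)
2. G is the midpoint of AR ⇒ G = (3/8, 1/2)
3. J lies on line KL with KJ:JL = 5:(-2) ⇒ J = (3, 2)
4. F lies on line RK with RF:FK = 1:4 ⇒ F = (1/5, -3/5)
2·[GFA] = -1/2, 2·[JFR] = -1/4
[GFA]:[JFR] = -1/2:-1/4 = 2

[GFA]:[JFR] = 2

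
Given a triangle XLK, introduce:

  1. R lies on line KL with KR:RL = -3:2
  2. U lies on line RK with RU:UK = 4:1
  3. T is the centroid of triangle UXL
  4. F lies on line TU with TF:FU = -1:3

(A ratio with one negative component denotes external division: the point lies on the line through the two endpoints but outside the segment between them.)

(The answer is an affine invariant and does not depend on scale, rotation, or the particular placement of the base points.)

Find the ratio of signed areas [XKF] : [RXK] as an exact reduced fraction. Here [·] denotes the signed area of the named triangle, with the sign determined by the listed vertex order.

[XKF]:[RXK] = 1/6

Set X = (0, 0), L = (1, 0), K = (0, 1); any affine frame gives the same invariant.
1. R lies on line KL with KR:RL = -3:2 ⇒ R = (3, -2)
2. U lies on line RK with RU:UK = 4:1 ⇒ U = (3/5, 2/5)
3. T is the centroid of triangle UXL ⇒ T = (8/15, 2/15)
4. F lies on line TU with TF:FU = -1:3 ⇒ F = (1/2, 0)
2·[XKF] = -1/2, 2·[RXK] = -3
[XKF]:[RXK] = -1/2:-3 = 1/6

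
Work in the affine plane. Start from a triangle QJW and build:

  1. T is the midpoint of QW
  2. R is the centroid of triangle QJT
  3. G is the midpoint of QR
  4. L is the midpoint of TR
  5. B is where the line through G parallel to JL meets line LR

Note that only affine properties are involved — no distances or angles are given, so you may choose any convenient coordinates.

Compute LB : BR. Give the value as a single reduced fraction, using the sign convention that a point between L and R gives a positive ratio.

LB:BR = -5/3

Assign Q = (0, 0), J = (1, 0), W = (0, 1) — the answer is frame-independent, so this choice is without loss of generality.
1. T is the midpoint of QW ⇒ T = (0, 1/2)
2. R is the centroid of triangle QJT ⇒ R = (1/3, 1/6)
3. G is the midpoint of QR ⇒ G = (1/6, 1/12)
4. L is the midpoint of TR ⇒ L = (1/6, 1/3)
5. B is where the line through G parallel to JL meets line LR ⇒ B = (7/12, -1/12)
B = L + t·(R−L) with t = 5/2, so LB:BR = t:(1−t) = 5/2:-3/2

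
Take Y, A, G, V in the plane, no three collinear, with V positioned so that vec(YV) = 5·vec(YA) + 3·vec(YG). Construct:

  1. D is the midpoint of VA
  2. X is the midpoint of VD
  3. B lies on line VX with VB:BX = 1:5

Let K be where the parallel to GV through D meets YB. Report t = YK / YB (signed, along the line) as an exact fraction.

Set Y = (0, 0), A = (1, 0), G = (0, 1), V = (5, 3); any affine frame gives the same invariant.
1. D is the midpoint of VA ⇒ D = (3, 3/2)
2. X is the midpoint of VD ⇒ X = (4, 9/4)
3. B lies on line VX with VB:BX = 1:5 ⇒ B = (29/6, 23/8)
through D parallel to GV: direction (5, 2); meets YB at K = (174/113, 207/226)
K = Y + t·(B−Y) with t = 36/113

t = 36/113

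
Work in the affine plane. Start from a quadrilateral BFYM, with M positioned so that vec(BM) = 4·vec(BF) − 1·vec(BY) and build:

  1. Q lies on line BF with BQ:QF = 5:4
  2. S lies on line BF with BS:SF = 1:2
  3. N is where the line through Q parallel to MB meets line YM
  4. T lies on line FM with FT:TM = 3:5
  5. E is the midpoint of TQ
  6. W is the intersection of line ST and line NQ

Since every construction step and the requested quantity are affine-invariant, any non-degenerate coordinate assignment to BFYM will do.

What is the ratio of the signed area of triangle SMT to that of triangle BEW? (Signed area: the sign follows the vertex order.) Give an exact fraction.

[SMT]:[BEW] = -84/13

Set B = (0, 0), F = (1, 0), Y = (0, 1), M = (4, -1); any affine frame gives the same invariant.
1. Q lies on line BF with BQ:QF = 5:4 ⇒ Q = (5/9, 0)
2. S lies on line BF with BS:SF = 1:2 ⇒ S = (1/3, 0)
3. N is where the line through Q parallel to MB meets line YM ⇒ N = (31/9, -13/18)
4. T lies on line FM with FT:TM = 3:5 ⇒ T = (17/8, -3/8)
5. E is the midpoint of TQ ⇒ E = (193/144, -3/16)
6. W is the intersection of line ST and line NQ ⇒ W = (107/63, -2/7)
2·[SMT] = 5/12, 2·[BEW] = -65/1008
[SMT]:[BEW] = 5/12:-65/1008 = -84/13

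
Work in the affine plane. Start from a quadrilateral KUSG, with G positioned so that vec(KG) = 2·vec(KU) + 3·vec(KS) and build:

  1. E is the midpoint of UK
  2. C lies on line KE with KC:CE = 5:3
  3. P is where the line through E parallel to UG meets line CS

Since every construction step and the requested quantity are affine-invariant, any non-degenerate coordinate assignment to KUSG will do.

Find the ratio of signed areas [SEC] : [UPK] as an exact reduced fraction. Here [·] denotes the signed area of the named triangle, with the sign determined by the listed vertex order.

[SEC]:[UPK] = 31/48

Assign K = (0, 0), U = (1, 0), S = (0, 1), G = (2, 3) — the answer is frame-independent, so this choice is without loss of generality.
1. E is the midpoint of UK ⇒ E = (1/2, 0)
2. C lies on line KE with KC:CE = 5:3 ⇒ C = (5/16, 0)
3. P is where the line through E parallel to UG meets line CS ⇒ P = (25/62, -9/31)
2·[SEC] = -3/16, 2·[UPK] = -9/31
[SEC]:[UPK] = -3/16:-9/31 = 31/48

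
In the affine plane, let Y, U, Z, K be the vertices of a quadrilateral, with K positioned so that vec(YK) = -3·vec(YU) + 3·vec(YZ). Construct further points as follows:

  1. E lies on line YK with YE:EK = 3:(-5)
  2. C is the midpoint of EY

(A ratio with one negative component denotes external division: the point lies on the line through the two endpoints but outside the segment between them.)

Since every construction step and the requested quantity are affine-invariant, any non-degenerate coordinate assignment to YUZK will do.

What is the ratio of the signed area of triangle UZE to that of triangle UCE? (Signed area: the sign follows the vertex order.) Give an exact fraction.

[UZE]:[UCE] = 4/9

Set Y = (0, 0), U = (1, 0), Z = (0, 1), K = (-3, 3); any affine frame gives the same invariant.
1. E lies on line YK with YE:EK = 3:(-5) ⇒ E = (9/2, -9/2)
2. C is the midpoint of EY ⇒ C = (9/4, -9/4)
2·[UZE] = 1, 2·[UCE] = 9/4
[UZE]:[UCE] = 1:9/4 = 4/9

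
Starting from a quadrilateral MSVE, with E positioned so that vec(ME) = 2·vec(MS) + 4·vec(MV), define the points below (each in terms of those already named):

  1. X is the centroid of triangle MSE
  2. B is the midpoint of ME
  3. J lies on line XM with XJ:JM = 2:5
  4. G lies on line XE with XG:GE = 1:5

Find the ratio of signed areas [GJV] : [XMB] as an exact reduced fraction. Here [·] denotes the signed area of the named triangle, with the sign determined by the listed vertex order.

Choose coordinates M = (0, 0), S = (1, 0), V = (0, 1), E = (2, 4).
1. X is the centroid of triangle MSE ⇒ X = (1, 4/3)
2. B is the midpoint of ME ⇒ B = (1, 2)
3. J lies on line XM with XJ:JM = 2:5 ⇒ J = (5/7, 20/21)
4. G lies on line XE with XG:GE = 1:5 ⇒ G = (7/6, 16/9)
2·[GJV] = -11/18, 2·[XMB] = -2/3
[GJV]:[XMB] = -11/18:-2/3 = 11/12

[GJV]:[XMB] = 11/12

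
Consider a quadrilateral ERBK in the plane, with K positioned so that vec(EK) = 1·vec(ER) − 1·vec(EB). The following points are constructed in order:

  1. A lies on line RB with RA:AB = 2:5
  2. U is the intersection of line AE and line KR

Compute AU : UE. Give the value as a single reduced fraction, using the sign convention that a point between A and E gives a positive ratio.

AU:UE = -2/7

Work in coordinates with E = (0, 0), R = (1, 0), B = (0, 1), K = (1, -1).
1. A lies on line RB with RA:AB = 2:5 ⇒ A = (5/7, 2/7)
2. U is the intersection of line AE and line KR ⇒ U = (1, 2/5)
U = A + t·(E−A) with t = -2/5, so AU:UE = t:(1−t) = -2/5:7/5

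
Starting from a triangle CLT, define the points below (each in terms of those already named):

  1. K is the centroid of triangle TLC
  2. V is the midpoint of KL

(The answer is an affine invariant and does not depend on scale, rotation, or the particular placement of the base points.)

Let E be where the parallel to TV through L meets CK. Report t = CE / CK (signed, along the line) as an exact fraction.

t = 5/3

Choose coordinates C = (0, 0), L = (1, 0), T = (0, 1).
1. K is the centroid of triangle TLC ⇒ K = (1/3, 1/3)
2. V is the midpoint of KL ⇒ V = (2/3, 1/6)
through L parallel to TV: direction (2/3, -5/6); meets CK at E = (5/9, 5/9)
E = C + t·(K−C) with t = 5/3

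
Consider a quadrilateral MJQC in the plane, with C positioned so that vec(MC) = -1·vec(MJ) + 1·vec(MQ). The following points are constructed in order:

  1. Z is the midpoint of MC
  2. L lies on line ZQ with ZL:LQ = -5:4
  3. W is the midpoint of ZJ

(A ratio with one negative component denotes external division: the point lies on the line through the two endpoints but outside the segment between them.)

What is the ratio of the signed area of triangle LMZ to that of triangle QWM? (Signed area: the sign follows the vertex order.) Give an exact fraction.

[LMZ]:[QWM] = 10

Assign M = (0, 0), J = (1, 0), Q = (0, 1), C = (-1, 1) — the answer is frame-independent, so this choice is without loss of generality.
1. Z is the midpoint of MC ⇒ Z = (-1/2, 1/2)
2. L lies on line ZQ with ZL:LQ = -5:4 ⇒ L = (2, 3)
3. W is the midpoint of ZJ ⇒ W = (1/4, 1/4)
2·[LMZ] = -5/2, 2·[QWM] = -1/4
[LMZ]:[QWM] = -5/2:-1/4 = 10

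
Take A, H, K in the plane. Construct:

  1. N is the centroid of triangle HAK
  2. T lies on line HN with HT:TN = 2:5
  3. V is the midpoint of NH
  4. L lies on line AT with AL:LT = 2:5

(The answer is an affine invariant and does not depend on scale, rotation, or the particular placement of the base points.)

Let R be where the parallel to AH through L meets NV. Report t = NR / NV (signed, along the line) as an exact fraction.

t = 90/49

Set A = (0, 0), H = (1, 0), K = (0, 1); any affine frame gives the same invariant.
1. N is the centroid of triangle HAK ⇒ N = (1/3, 1/3)
2. T lies on line HN with HT:TN = 2:5 ⇒ T = (17/21, 2/21)
3. V is the midpoint of NH ⇒ V = (2/3, 1/6)
4. L lies on line AT with AL:LT = 2:5 ⇒ L = (34/147, 4/147)
through L parallel to AH: direction (1, 0); meets NV at R = (139/147, 4/147)
R = N + t·(V−N) with t = 90/49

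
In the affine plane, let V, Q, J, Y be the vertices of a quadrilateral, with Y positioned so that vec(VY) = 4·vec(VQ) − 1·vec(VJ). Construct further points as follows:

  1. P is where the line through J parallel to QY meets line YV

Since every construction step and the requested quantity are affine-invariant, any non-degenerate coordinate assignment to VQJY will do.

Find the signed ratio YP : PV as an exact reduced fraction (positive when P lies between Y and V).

Choose coordinates V = (0, 0), Q = (1, 0), J = (0, 1), Y = (4, -1).
1. P is where the line through J parallel to QY meets line YV ⇒ P = (12, -3)
P = Y + t·(V−Y) with t = -2, so YP:PV = t:(1−t) = -2:3

YP:PV = -2/3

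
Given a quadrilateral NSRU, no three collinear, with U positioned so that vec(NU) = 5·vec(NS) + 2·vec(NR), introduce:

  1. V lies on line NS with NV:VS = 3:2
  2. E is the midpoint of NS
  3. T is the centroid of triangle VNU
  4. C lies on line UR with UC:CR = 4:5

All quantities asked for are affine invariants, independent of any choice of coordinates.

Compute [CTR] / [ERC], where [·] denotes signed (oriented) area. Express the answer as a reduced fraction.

[CTR]:[ERC] = 106/165

Set N = (0, 0), S = (1, 0), R = (0, 1), U = (5, 2); any affine frame gives the same invariant.
1. V lies on line NS with NV:VS = 3:2 ⇒ V = (3/5, 0)
2. E is the midpoint of NS ⇒ E = (1/2, 0)
3. T is the centroid of triangle VNU ⇒ T = (28/15, 2/3)
4. C lies on line UR with UC:CR = 4:5 ⇒ C = (25/9, 14/9)
2·[CTR] = -53/27, 2·[ERC] = -55/18
[CTR]:[ERC] = -53/27:-55/18 = 106/165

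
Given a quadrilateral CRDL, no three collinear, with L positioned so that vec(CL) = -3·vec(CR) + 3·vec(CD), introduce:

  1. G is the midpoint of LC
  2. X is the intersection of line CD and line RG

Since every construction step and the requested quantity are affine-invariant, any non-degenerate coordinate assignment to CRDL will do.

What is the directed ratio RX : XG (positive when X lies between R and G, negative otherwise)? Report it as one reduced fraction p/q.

RX:XG = 2/3

Choose coordinates C = (0, 0), R = (1, 0), D = (0, 1), L = (-3, 3).
1. G is the midpoint of LC ⇒ G = (-3/2, 3/2)
2. X is the intersection of line CD and line RG ⇒ X = (0, 3/5)
X = R + t·(G−R) with t = 2/5, so RX:XG = t:(1−t) = 2/5:3/5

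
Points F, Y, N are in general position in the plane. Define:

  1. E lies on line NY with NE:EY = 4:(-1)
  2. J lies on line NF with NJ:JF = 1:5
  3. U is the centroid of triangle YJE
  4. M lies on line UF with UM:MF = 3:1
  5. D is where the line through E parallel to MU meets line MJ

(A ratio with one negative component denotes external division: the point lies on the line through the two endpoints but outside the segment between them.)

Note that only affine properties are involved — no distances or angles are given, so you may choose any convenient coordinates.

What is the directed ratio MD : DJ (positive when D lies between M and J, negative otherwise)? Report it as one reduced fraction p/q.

MD:DJ = -26/61

Set F = (0, 0), Y = (1, 0), N = (0, 1); any affine frame gives the same invariant.
1. E lies on line NY with NE:EY = 4:(-1) ⇒ E = (4/3, -1/3)
2. J lies on line NF with NJ:JF = 1:5 ⇒ J = (0, 5/6)
3. U is the centroid of triangle YJE ⇒ U = (7/9, 1/6)
4. M lies on line UF with UM:MF = 3:1 ⇒ M = (7/36, 1/24)
5. D is where the line through E parallel to MU meets line MJ ⇒ D = (61/180, -153/280)
D = M + t·(J−M) with t = -26/35, so MD:DJ = t:(1−t) = -26/35:61/35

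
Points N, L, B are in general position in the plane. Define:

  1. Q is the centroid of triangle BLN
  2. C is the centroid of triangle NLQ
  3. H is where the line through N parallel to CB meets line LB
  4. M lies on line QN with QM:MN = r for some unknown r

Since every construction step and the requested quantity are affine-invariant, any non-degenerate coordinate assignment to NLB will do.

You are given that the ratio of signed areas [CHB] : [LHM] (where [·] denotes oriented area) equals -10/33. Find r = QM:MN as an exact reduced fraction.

Choose coordinates N = (0, 0), L = (1, 0), B = (0, 1).
1. Q is the centroid of triangle BLN ⇒ Q = (1/3, 1/3)
2. C is the centroid of triangle NLQ ⇒ C = (4/9, 1/9)
3. H is where the line through N parallel to CB meets line LB ⇒ H = (-1, 2)
4. With QM:MN = r, write λ = r/(r+1) so M = Q + λ·(N−Q); M is affine-linear in λ
Every point depending on M is an affine combination of M and λ-independent points, so each such coordinate is linear in λ; the λ² term in each signed area is a multiple of (N−Q)×(N−Q) = 0, so 2·[CHB] and 2·[LHM] are each linear in λ. Evaluating at λ=0 and λ=1:
  2·[CHB] = -4/9,   2·[LHM] = 4/3·λ + 2/3
So [CHB]:[LHM] = (-4/9) / (4/3·λ + 2/3). Setting this equal to -10/33:
  -4/9 = -10/33·(4/3·λ + 2/3)  ⇒  λ = 3/5
Then r = λ/(1−λ) = (3/5)/(2/5) = 3/2. Check: with r = 3/2, M = (2/15, 2/15) and [CHB]:[LHM] = -10/33 as required.

r = 3/2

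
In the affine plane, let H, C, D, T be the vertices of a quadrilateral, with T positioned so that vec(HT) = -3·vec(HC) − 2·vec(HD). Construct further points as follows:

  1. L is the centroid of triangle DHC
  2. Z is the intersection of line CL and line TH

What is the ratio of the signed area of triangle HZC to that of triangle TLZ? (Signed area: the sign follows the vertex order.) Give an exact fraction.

Choose coordinates H = (0, 0), C = (1, 0), D = (0, 1), T = (-3, -2).
1. L is the centroid of triangle DHC ⇒ L = (1/3, 1/3)
2. Z is the intersection of line CL and line TH ⇒ Z = (3/7, 2/7)
2·[HZC] = -2/7, 2·[TLZ] = -8/21
[HZC]:[TLZ] = -2/7:-8/21 = 3/4

[HZC]:[TLZ] = 3/4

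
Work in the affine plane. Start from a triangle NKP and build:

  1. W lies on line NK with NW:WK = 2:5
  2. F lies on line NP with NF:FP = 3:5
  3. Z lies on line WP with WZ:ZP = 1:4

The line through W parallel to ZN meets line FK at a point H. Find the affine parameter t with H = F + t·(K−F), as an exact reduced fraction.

Work in coordinates with N = (0, 0), K = (1, 0), P = (0, 1).
1. W lies on line NK with NW:WK = 2:5 ⇒ W = (2/7, 0)
2. F lies on line NP with NF:FP = 3:5 ⇒ F = (0, 3/8)
3. Z lies on line WP with WZ:ZP = 1:4 ⇒ Z = (8/35, 1/5)
through W parallel to ZN: direction (-8/35, -1/5); meets FK at H = (1/2, 3/16)
H = F + t·(K−F) with t = 1/2

t = 1/2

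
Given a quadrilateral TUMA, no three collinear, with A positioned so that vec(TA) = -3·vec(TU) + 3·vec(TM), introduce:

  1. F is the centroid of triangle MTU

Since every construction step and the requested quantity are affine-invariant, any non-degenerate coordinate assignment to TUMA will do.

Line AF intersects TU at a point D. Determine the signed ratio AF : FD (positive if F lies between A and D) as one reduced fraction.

Assign T = (0, 0), U = (1, 0), M = (0, 1), A = (-3, 3) — the answer is frame-independent, so this choice is without loss of generality.
1. F is the centroid of triangle MTU ⇒ F = (1/3, 1/3)
line AF meets TU at D = (3/4, 0)
F = A + t·(D−A) with t = 8/9, so AF:FD = 8/9:1/9

AF:FD = 8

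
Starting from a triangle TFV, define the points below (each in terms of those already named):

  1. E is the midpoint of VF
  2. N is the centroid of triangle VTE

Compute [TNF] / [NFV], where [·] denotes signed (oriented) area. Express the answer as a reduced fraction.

[TNF]:[NFV] = -3/2

Work in coordinates with T = (0, 0), F = (1, 0), V = (0, 1).
1. E is the midpoint of VF ⇒ E = (1/2, 1/2)
2. N is the centroid of triangle VTE ⇒ N = (1/6, 1/2)
2·[TNF] = -1/2, 2·[NFV] = 1/3
[TNF]:[NFV] = -1/2:1/3 = -3/2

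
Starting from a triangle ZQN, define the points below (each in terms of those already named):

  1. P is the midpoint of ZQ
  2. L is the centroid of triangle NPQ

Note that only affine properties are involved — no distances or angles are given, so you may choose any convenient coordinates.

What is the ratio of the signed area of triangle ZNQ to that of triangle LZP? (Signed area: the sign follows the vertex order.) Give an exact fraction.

[ZNQ]:[LZP] = -6

Assign Z = (0, 0), Q = (1, 0), N = (0, 1) — the answer is frame-independent, so this choice is without loss of generality.
1. P is the midpoint of ZQ ⇒ P = (1/2, 0)
2. L is the centroid of triangle NPQ ⇒ L = (1/2, 1/3)
2·[ZNQ] = -1, 2·[LZP] = 1/6
[ZNQ]:[LZP] = -1:1/6 = -6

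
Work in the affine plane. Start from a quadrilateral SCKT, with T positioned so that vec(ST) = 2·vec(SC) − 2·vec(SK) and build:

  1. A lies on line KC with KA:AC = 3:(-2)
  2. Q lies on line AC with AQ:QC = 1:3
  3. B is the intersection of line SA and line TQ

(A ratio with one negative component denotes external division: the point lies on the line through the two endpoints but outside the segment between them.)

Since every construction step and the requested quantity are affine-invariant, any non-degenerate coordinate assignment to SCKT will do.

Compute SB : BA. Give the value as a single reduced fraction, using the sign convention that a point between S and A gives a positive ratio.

SB:BA = 4

Assign S = (0, 0), C = (1, 0), K = (0, 1), T = (2, -2) — the answer is frame-independent, so this choice is without loss of generality.
1. A lies on line KC with KA:AC = 3:(-2) ⇒ A = (3, -2)
2. Q lies on line AC with AQ:QC = 1:3 ⇒ Q = (5/2, -3/2)
3. B is the intersection of line SA and line TQ ⇒ B = (12/5, -8/5)
B = S + t·(A−S) with t = 4/5, so SB:BA = t:(1−t) = 4/5:1/5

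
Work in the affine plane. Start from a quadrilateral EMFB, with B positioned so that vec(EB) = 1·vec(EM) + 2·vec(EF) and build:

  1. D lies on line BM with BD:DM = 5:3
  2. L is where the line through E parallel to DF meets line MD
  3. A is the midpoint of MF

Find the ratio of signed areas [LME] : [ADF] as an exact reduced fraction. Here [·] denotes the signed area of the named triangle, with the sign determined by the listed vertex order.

Work in coordinates with E = (0, 0), M = (1, 0), F = (0, 1), B = (1, 2).
1. D lies on line BM with BD:DM = 5:3 ⇒ D = (1, 3/4)
2. L is where the line through E parallel to DF meets line MD ⇒ L = (1, -1/4)
3. A is the midpoint of MF ⇒ A = (1/2, 1/2)
2·[LME] = 1/4, 2·[ADF] = 3/8
[LME]:[ADF] = 1/4:3/8 = 2/3

[LME]:[ADF] = 2/3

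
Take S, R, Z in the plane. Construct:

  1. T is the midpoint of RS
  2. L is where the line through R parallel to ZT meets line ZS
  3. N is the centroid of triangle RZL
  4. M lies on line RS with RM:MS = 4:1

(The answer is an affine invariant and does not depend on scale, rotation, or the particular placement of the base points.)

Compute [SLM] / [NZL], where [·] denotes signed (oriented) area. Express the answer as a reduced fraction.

Choose coordinates S = (0, 0), R = (1, 0), Z = (0, 1).
1. T is the midpoint of RS ⇒ T = (1/2, 0)
2. L is where the line through R parallel to ZT meets line ZS ⇒ L = (0, 2)
3. N is the centroid of triangle RZL ⇒ N = (1/3, 1)
4. M lies on line RS with RM:MS = 4:1 ⇒ M = (1/5, 0)
2·[SLM] = -2/5, 2·[NZL] = -1/3
[SLM]:[NZL] = -2/5:-1/3 = 6/5

[SLM]:[NZL] = 6/5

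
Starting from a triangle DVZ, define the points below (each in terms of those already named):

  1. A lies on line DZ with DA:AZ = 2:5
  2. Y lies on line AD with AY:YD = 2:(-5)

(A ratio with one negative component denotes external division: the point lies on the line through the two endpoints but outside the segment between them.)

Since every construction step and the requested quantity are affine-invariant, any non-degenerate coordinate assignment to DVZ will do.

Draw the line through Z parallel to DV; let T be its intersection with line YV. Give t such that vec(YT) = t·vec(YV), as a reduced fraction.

Set D = (0, 0), V = (1, 0), Z = (0, 1); any affine frame gives the same invariant.
1. A lies on line DZ with DA:AZ = 2:5 ⇒ A = (0, 2/7)
2. Y lies on line AD with AY:YD = 2:(-5) ⇒ Y = (0, 10/21)
through Z parallel to DV: direction (1, 0); meets YV at T = (-11/10, 1)
T = Y + t·(V−Y) with t = -11/10

t = -11/10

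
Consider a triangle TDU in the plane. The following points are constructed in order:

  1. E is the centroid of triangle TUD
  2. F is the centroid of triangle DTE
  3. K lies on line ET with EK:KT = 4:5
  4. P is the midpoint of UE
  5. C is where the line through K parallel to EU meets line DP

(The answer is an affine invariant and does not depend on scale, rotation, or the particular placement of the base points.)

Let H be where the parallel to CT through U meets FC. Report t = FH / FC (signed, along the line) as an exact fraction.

Assign T = (0, 0), D = (1, 0), U = (0, 1) — the answer is frame-independent, so this choice is without loss of generality.
1. E is the centroid of triangle TUD ⇒ E = (1/3, 1/3)
2. F is the centroid of triangle DTE ⇒ F = (4/9, 1/9)
3. K lies on line ET with EK:KT = 4:5 ⇒ K = (5/27, 5/27)
4. P is the midpoint of UE ⇒ P = (1/6, 2/3)
5. C is where the line through K parallel to EU meets line DP ⇒ C = (-11/54, 26/27)
through U parallel to CT: direction (11/54, -26/27); meets FC at H = (176/1971, 1139/1971)
H = F + t·(C−F) with t = 40/73

t = 40/73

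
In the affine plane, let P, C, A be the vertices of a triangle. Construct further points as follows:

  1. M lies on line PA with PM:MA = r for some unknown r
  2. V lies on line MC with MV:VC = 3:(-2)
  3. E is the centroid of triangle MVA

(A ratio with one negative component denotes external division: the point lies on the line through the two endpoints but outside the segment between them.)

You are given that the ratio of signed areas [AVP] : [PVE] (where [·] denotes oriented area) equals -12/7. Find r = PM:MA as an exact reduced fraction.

r = 3

Choose coordinates P = (0, 0), C = (1, 0), A = (0, 1).
1. With PM:MA = r, write λ = r/(r+1) so M = P + λ·(A−P); M is affine-linear in λ
2. V lies on line MC with MV:VC = 3:(-2) ⇒ V is an affine combination of earlier points and hence also affine-linear in λ
3. E is the centroid of triangle MVA ⇒ E is an affine combination of earlier points and hence also affine-linear in λ
Every point depending on M is an affine combination of M and λ-independent points, so each such coordinate is linear in λ; the λ² term in each signed area is a multiple of (A−P)×(A−P) = 0, so 2·[AVP] and 2·[PVE] are each linear in λ. Evaluating at λ=0 and λ=1:
  2·[AVP] = -3,   2·[PVE] = λ + 1
So [AVP]:[PVE] = (-3) / (λ + 1). Setting this equal to -12/7:
  -3 = -12/7·(λ + 1)  ⇒  λ = 3/4
Then r = λ/(1−λ) = (3/4)/(1/4) = 3. Check: with r = 3, M = (0, 3/4) and [AVP]:[PVE] = -12/7 as required.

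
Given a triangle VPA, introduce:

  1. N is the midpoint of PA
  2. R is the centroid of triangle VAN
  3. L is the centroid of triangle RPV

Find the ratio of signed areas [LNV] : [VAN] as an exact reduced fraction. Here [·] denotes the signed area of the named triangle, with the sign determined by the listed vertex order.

Set V = (0, 0), P = (1, 0), A = (0, 1); any affine frame gives the same invariant.
1. N is the midpoint of PA ⇒ N = (1/2, 1/2)
2. R is the centroid of triangle VAN ⇒ R = (1/6, 1/2)
3. L is the centroid of triangle RPV ⇒ L = (7/18, 1/6)
2·[LNV] = 1/9, 2·[VAN] = -1/2
[LNV]:[VAN] = 1/9:-1/2 = -2/9

[LNV]:[VAN] = -2/9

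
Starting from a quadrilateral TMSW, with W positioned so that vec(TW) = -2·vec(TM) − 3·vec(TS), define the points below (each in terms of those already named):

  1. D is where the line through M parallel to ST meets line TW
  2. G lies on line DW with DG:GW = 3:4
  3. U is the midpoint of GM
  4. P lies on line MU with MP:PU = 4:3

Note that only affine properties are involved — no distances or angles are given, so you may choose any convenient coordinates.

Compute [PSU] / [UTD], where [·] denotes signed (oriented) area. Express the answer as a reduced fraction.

[PSU]:[UTD] = -24/49

Choose coordinates T = (0, 0), M = (1, 0), S = (0, 1), W = (-2, -3).
1. D is where the line through M parallel to ST meets line TW ⇒ D = (1, 3/2)
2. G lies on line DW with DG:GW = 3:4 ⇒ G = (-2/7, -3/7)
3. U is the midpoint of GM ⇒ U = (5/14, -3/14)
4. P lies on line MU with MP:PU = 4:3 ⇒ P = (31/49, -6/49)
2·[PSU] = 18/49, 2·[UTD] = -3/4
[PSU]:[UTD] = 18/49:-3/4 = -24/49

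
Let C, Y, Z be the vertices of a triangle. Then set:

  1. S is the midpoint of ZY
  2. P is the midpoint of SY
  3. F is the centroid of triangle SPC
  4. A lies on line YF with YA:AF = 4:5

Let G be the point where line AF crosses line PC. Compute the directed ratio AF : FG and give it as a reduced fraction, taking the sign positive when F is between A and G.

AF:FG = -20/9

Assign C = (0, 0), Y = (1, 0), Z = (0, 1) — the answer is frame-independent, so this choice is without loss of generality.
1. S is the midpoint of ZY ⇒ S = (1/2, 1/2)
2. P is the midpoint of SY ⇒ P = (3/4, 1/4)
3. F is the centroid of triangle SPC ⇒ F = (5/12, 1/4)
4. A lies on line YF with YA:AF = 4:5 ⇒ A = (20/27, 1/9)
line AF meets PC at G = (9/16, 3/16)
F = A + t·(G−A) with t = 20/11, so AF:FG = 20/11:-9/11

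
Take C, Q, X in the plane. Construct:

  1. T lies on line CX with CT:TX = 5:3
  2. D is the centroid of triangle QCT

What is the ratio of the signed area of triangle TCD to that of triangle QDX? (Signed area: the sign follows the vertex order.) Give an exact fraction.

[TCD]:[QDX] = -5/11

Choose coordinates C = (0, 0), Q = (1, 0), X = (0, 1).
1. T lies on line CX with CT:TX = 5:3 ⇒ T = (0, 5/8)
2. D is the centroid of triangle QCT ⇒ D = (1/3, 5/24)
2·[TCD] = 5/24, 2·[QDX] = -11/24
[TCD]:[QDX] = 5/24:-11/24 = -5/11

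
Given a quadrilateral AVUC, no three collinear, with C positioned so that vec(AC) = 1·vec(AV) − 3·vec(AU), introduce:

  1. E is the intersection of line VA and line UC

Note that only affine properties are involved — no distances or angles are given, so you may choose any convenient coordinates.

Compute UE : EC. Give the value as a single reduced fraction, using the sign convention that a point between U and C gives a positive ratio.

UE:EC = 1/3

Assign A = (0, 0), V = (1, 0), U = (0, 1), C = (1, -3) — the answer is frame-independent, so this choice is without loss of generality.
1. E is the intersection of line VA and line UC ⇒ E = (1/4, 0)
E = U + t·(C−U) with t = 1/4, so UE:EC = t:(1−t) = 1/4:3/4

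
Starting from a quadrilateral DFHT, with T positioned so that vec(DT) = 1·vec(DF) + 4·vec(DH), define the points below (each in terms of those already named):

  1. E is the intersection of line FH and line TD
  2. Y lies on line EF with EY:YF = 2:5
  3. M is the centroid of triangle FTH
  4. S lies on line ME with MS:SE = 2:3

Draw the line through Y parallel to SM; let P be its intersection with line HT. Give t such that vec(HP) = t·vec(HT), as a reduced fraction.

t = -15/14

Choose coordinates D = (0, 0), F = (1, 0), H = (0, 1), T = (1, 4).
1. E is the intersection of line FH and line TD ⇒ E = (1/5, 4/5)
2. Y lies on line EF with EY:YF = 2:5 ⇒ Y = (3/7, 4/7)
3. M is the centroid of triangle FTH ⇒ M = (2/3, 5/3)
4. S lies on line ME with MS:SE = 2:3 ⇒ S = (12/25, 33/25)
through Y parallel to SM: direction (14/75, 26/75); meets HT at P = (-15/14, -31/14)
P = H + t·(T−H) with t = -15/14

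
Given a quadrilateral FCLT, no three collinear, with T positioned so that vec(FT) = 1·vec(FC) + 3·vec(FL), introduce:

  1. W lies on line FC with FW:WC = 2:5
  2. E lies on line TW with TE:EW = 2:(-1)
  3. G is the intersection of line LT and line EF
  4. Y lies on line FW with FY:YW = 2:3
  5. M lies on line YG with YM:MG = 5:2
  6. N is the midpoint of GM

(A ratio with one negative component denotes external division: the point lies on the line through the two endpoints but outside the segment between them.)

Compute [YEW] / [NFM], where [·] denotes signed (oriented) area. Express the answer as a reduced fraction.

Work in coordinates with F = (0, 0), C = (1, 0), L = (0, 1), T = (1, 3).
1. W lies on line FC with FW:WC = 2:5 ⇒ W = (2/7, 0)
2. E lies on line TW with TE:EW = 2:(-1) ⇒ E = (-3/7, -3)
3. G is the intersection of line LT and line EF ⇒ G = (1/5, 7/5)
4. Y lies on line FW with FY:YW = 2:3 ⇒ Y = (4/35, 0)
5. M lies on line YG with YM:MG = 5:2 ⇒ M = (43/245, 1)
6. N is the midpoint of GM ⇒ N = (46/245, 6/5)
2·[YEW] = 18/35, 2·[NFM] = 4/175
[YEW]:[NFM] = 18/35:4/175 = 45/2

[YEW]:[NFM] = 45/2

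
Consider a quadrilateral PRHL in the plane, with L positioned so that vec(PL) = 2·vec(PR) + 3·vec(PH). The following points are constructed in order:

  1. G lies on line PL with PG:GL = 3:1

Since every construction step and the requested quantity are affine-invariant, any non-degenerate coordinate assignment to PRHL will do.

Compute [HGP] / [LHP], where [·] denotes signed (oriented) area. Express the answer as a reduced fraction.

[HGP]:[LHP] = -3/4

Choose coordinates P = (0, 0), R = (1, 0), H = (0, 1), L = (2, 3).
1. G lies on line PL with PG:GL = 3:1 ⇒ G = (3/2, 9/4)
2·[HGP] = -3/2, 2·[LHP] = 2
[HGP]:[LHP] = -3/2:2 = -3/4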